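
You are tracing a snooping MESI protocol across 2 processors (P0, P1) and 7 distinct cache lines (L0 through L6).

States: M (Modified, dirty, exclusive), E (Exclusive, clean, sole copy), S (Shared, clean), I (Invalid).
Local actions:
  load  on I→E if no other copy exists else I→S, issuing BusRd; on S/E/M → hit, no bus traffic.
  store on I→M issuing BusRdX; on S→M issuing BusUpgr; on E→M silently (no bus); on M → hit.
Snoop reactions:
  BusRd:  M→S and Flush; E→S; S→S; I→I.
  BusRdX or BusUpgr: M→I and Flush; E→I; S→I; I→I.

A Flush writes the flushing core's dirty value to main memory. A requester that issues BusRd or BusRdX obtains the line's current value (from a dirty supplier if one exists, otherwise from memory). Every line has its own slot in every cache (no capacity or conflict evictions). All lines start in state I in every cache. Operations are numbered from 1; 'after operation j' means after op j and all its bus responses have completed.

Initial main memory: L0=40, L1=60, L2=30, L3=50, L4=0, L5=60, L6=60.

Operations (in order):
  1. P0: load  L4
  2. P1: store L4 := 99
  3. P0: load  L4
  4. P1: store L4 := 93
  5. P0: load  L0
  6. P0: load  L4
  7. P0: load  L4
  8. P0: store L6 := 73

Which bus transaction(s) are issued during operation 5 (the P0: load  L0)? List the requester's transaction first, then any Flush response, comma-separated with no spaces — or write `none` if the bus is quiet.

  op1 P0: load  L4 → E/I on L4; bus BusRd; mem=0
  op2 P1: store L4 := 99 → I/M on L4; bus BusRdX; mem=0
  op3 P0: load  L4 → S/S on L4; bus BusRd Flush; mem=99
  op4 P1: store L4 := 93 → I/M on L4; bus BusUpgr; mem=99
  op5 P0: load  L0 → E/I on L0; bus BusRd; mem=40
  op6 P0: load  L4 → S/S on L4; bus BusRd Flush; mem=93
  op7 P0: load  L4 → S/S on L4; bus (none); mem=93
  op8 P0: store L6 := 73 → M/I on L6; bus BusRdX; mem=60

bus = BusRd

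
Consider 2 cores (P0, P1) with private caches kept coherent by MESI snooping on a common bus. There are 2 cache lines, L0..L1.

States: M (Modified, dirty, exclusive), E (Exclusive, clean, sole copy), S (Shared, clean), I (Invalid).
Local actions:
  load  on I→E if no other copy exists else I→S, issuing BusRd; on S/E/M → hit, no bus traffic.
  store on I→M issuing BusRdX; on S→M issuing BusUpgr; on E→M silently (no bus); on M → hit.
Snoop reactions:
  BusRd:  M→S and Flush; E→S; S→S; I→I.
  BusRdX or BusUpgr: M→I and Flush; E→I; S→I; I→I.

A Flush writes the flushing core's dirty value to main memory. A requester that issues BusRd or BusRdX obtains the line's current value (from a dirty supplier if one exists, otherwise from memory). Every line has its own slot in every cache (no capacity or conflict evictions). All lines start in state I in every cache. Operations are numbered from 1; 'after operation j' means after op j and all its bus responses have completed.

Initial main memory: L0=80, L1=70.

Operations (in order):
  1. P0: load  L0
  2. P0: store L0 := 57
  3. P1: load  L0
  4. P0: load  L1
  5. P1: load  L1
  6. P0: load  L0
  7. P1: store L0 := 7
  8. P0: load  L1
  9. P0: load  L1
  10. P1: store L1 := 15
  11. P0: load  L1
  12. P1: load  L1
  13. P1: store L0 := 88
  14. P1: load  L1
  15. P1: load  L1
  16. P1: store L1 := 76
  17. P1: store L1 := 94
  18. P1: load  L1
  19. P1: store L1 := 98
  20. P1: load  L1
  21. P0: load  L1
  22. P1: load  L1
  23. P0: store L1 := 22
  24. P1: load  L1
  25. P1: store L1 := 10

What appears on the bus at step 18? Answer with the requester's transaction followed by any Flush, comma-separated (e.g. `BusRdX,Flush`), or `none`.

1. P0: load  L0  bus=[BusRd]  L0: P0=E P1=I  mem[L0]=80
2. P0: store L0 := 57  bus=[-]  L0: P0=M P1=I  mem[L0]=80
3. P1: load  L0  bus=[BusRd,Flush]  L0: P0=S P1=S  mem[L0]=57
4. P0: load  L1  bus=[BusRd]  L1: P0=E P1=I  mem[L1]=70
5. P1: load  L1  bus=[BusRd]  L1: P0=S P1=S  mem[L1]=70
6. P0: load  L0  bus=[-]  L0: P0=S P1=S  mem[L0]=57
7. P1: store L0 := 7  bus=[BusUpgr]  L0: P0=I P1=M  mem[L0]=57
8. P0: load  L1  bus=[-]  L1: P0=S P1=S  mem[L1]=70
9. P0: load  L1  bus=[-]  L1: P0=S P1=S  mem[L1]=70
10. P1: store L1 := 15  bus=[BusUpgr]  L1: P0=I P1=M  mem[L1]=70
11. P0: load  L1  bus=[BusRd,Flush]  L1: P0=S P1=S  mem[L1]=15
12. P1: load  L1  bus=[-]  L1: P0=S P1=S  mem[L1]=15
13. P1: store L0 := 88  bus=[-]  L0: P0=I P1=M  mem[L0]=57
14. P1: load  L1  bus=[-]  L1: P0=S P1=S  mem[L1]=15
15. P1: load  L1  bus=[-]  L1: P0=S P1=S  mem[L1]=15
16. P1: store L1 := 76  bus=[BusUpgr]  L1: P0=I P1=M  mem[L1]=15
17. P1: store L1 := 94  bus=[-]  L1: P0=I P1=M  mem[L1]=15
18. P1: load  L1  bus=[-]  L1: P0=I P1=M  mem[L1]=15
19. P1: store L1 := 98  bus=[-]  L1: P0=I P1=M  mem[L1]=15
20. P1: load  L1  bus=[-]  L1: P0=I P1=M  mem[L1]=15
21. P0: load  L1  bus=[BusRd,Flush]  L1: P0=S P1=S  mem[L1]=98
22. P1: load  L1  bus=[-]  L1: P0=S P1=S  mem[L1]=98
23. P0: store L1 := 22  bus=[BusUpgr]  L1: P0=M P1=I  mem[L1]=98
24. P1: load  L1  bus=[BusRd,Flush]  L1: P0=S P1=S  mem[L1]=22
25. P1: store L1 := 10  bus=[BusUpgr]  L1: P0=I P1=M  mem[L1]=22

bus = none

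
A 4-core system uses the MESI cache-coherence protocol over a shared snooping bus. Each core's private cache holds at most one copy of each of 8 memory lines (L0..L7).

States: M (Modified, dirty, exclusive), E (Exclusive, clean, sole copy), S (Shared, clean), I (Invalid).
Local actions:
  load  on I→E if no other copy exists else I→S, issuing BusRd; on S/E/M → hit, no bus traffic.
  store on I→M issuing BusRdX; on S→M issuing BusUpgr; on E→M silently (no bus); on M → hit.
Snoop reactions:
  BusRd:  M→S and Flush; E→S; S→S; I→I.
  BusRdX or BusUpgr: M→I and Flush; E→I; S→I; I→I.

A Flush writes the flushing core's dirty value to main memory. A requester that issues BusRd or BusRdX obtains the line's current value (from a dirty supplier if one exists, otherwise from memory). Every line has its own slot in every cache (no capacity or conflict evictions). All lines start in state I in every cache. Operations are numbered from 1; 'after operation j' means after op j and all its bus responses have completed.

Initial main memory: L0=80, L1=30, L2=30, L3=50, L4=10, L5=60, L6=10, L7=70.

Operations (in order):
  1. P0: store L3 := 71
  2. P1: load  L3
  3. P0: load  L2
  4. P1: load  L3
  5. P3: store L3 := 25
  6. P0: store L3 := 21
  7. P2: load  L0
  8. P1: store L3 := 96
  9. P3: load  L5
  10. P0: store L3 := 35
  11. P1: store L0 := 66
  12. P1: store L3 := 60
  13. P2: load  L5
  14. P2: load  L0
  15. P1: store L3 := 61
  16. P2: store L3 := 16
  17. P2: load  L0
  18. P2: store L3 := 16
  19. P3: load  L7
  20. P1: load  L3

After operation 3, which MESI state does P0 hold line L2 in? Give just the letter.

[1] P0: store L3 := 71 | P0:M(71), P1:I, P2:I, P3:I | bus: BusRdX
[2] P1: load  L3 | P0:S(71), P1:S(71), P2:I, P3:I | bus: BusRd,Flush
[3] P0: load  L2 | P0:E(30), P1:I, P2:I, P3:I | bus: BusRd
[4] P1: load  L3 | P0:S(71), P1:S(71), P2:I, P3:I | bus: none
[5] P3: store L3 := 25 | P0:I, P1:I, P2:I, P3:M(25) | bus: BusRdX
[6] P0: store L3 := 21 | P0:M(21), P1:I, P2:I, P3:I | bus: BusRdX,Flush
[7] P2: load  L0 | P0:I, P1:I, P2:E(80), P3:I | bus: BusRd
[8] P1: store L3 := 96 | P0:I, P1:M(96), P2:I, P3:I | bus: BusRdX,Flush
[9] P3: load  L5 | P0:I, P1:I, P2:I, P3:E(60) | bus: BusRd
[10] P0: store L3 := 35 | P0:M(35), P1:I, P2:I, P3:I | bus: BusRdX,Flush
[11] P1: store L0 := 66 | P0:I, P1:M(66), P2:I, P3:I | bus: BusRdX
[12] P1: store L3 := 60 | P0:I, P1:M(60), P2:I, P3:I | bus: BusRdX,Flush
[13] P2: load  L5 | P0:I, P1:I, P2:S(60), P3:S(60) | bus: BusRd
[14] P2: load  L0 | P0:I, P1:S(66), P2:S(66), P3:I | bus: BusRd,Flush
[15] P1: store L3 := 61 | P0:I, P1:M(61), P2:I, P3:I | bus: none
[16] P2: store L3 := 16 | P0:I, P1:I, P2:M(16), P3:I | bus: BusRdX,Flush
[17] P2: load  L0 | P0:I, P1:S(66), P2:S(66), P3:I | bus: none
[18] P2: store L3 := 16 | P0:I, P1:I, P2:M(16), P3:I | bus: none
[19] P3: load  L7 | P0:I, P1:I, P2:I, P3:E(70) | bus: BusRd
[20] P1: load  L3 | P0:I, P1:S(16), P2:S(16), P3:I | bus: BusRd,Flush

state = E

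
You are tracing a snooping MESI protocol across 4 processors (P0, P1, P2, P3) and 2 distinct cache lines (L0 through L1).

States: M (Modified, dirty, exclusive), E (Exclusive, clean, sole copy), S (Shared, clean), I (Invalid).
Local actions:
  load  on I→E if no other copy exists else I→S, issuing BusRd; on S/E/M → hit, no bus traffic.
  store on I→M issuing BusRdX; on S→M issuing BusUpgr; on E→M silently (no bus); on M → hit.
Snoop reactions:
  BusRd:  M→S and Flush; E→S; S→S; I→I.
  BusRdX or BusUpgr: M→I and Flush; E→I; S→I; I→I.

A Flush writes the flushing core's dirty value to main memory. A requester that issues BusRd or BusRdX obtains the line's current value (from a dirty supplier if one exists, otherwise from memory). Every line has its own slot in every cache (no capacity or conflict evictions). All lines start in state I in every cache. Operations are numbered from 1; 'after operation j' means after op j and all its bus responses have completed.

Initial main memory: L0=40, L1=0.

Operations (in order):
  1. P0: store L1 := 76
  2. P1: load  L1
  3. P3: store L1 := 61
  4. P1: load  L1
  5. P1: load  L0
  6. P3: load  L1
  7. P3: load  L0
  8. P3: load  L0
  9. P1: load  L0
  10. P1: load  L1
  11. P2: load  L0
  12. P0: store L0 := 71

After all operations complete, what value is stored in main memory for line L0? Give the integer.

1. P0: store L1 := 76  bus=[BusRdX]  L1: P0=M P1=I P2=I P3=I  mem[L1]=0
2. P1: load  L1  bus=[BusRd,Flush]  L1: P0=S P1=S P2=I P3=I  mem[L1]=76
3. P3: store L1 := 61  bus=[BusRdX]  L1: P0=I P1=I P2=I P3=M  mem[L1]=76
4. P1: load  L1  bus=[BusRd,Flush]  L1: P0=I P1=S P2=I P3=S  mem[L1]=61
5. P1: load  L0  bus=[BusRd]  L0: P0=I P1=E P2=I P3=I  mem[L0]=40
6. P3: load  L1  bus=[-]  L1: P0=I P1=S P2=I P3=S  mem[L1]=61
7. P3: load  L0  bus=[BusRd]  L0: P0=I P1=S P2=I P3=S  mem[L0]=40
8. P3: load  L0  bus=[-]  L0: P0=I P1=S P2=I P3=S  mem[L0]=40
9. P1: load  L0  bus=[-]  L0: P0=I P1=S P2=I P3=S  mem[L0]=40
10. P1: load  L1  bus=[-]  L1: P0=I P1=S P2=I P3=S  mem[L1]=61
11. P2: load  L0  bus=[BusRd]  L0: P0=I P1=S P2=S P3=S  mem[L0]=40
12. P0: store L0 := 71  bus=[BusRdX]  L0: P0=M P1=I P2=I P3=I  mem[L0]=40

memory[L0] = 40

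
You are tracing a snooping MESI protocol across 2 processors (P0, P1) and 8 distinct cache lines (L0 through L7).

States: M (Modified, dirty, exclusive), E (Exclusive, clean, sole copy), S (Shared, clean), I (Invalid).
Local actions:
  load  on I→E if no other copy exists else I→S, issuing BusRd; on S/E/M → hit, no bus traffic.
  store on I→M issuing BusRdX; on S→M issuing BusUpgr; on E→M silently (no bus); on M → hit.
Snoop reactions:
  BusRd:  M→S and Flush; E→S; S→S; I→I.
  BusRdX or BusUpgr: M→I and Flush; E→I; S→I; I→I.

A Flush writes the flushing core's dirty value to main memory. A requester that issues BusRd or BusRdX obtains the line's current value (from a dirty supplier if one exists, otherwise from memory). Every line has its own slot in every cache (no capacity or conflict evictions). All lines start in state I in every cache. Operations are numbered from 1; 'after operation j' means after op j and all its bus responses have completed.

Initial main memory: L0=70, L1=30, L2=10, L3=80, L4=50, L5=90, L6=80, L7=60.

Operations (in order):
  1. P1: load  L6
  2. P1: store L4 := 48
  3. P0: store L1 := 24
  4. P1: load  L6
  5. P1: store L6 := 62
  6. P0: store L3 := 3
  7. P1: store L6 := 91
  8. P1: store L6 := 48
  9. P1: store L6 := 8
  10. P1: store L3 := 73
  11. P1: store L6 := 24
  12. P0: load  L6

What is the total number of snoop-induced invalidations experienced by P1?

invalidations = 0

  op1 P1: load  L6 → I/E on L6; bus BusRd; mem=80
  op2 P1: store L4 := 48 → I/M on L4; bus BusRdX; mem=50
  op3 P0: store L1 := 24 → M/I on L1; bus BusRdX; mem=30
  op4 P1: load  L6 → I/E on L6; bus (none); mem=80
  op5 P1: store L6 := 62 → I/M on L6; bus (none); mem=80
  op6 P0: store L3 := 3 → M/I on L3; bus BusRdX; mem=80
  op7 P1: store L6 := 91 → I/M on L6; bus (none); mem=80
  op8 P1: store L6 := 48 → I/M on L6; bus (none); mem=80
  op9 P1: store L6 := 8 → I/M on L6; bus (none); mem=80
  op10 P1: store L3 := 73 → I/M on L3; bus BusRdX Flush; mem=3
  op11 P1: store L6 := 24 → I/M on L6; bus (none); mem=80
  op12 P0: load  L6 → S/S on L6; bus BusRd Flush; mem=24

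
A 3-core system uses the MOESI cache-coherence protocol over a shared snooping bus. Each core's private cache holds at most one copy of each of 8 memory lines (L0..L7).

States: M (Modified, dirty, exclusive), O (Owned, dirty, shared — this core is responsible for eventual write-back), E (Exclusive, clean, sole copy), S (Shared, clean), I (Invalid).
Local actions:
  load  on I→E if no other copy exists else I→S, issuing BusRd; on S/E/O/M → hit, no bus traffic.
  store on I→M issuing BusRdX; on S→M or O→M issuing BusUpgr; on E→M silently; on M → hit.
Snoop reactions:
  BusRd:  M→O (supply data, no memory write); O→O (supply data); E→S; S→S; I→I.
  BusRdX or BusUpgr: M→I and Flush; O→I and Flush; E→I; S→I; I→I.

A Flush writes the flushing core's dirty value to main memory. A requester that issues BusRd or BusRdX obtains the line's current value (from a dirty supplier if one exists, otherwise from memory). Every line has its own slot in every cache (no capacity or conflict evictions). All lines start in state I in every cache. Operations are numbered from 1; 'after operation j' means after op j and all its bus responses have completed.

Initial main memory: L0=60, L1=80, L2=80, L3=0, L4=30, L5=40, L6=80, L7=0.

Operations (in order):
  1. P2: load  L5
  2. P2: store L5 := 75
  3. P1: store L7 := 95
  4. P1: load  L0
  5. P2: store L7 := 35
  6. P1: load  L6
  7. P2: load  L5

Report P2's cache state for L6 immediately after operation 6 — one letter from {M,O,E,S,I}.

state = I

1. P2: load  L5  bus=[BusRd]  L5: P0=I P1=I P2=E  mem[L5]=40
2. P2: store L5 := 75  bus=[-]  L5: P0=I P1=I P2=M  mem[L5]=40
3. P1: store L7 := 95  bus=[BusRdX]  L7: P0=I P1=M P2=I  mem[L7]=0
4. P1: load  L0  bus=[BusRd]  L0: P0=I P1=E P2=I  mem[L0]=60
5. P2: store L7 := 35  bus=[BusRdX,Flush]  L7: P0=I P1=I P2=M  mem[L7]=95
6. P1: load  L6  bus=[BusRd]  L6: P0=I P1=E P2=I  mem[L6]=80
7. P2: load  L5  bus=[-]  L5: P0=I P1=I P2=M  mem[L5]=40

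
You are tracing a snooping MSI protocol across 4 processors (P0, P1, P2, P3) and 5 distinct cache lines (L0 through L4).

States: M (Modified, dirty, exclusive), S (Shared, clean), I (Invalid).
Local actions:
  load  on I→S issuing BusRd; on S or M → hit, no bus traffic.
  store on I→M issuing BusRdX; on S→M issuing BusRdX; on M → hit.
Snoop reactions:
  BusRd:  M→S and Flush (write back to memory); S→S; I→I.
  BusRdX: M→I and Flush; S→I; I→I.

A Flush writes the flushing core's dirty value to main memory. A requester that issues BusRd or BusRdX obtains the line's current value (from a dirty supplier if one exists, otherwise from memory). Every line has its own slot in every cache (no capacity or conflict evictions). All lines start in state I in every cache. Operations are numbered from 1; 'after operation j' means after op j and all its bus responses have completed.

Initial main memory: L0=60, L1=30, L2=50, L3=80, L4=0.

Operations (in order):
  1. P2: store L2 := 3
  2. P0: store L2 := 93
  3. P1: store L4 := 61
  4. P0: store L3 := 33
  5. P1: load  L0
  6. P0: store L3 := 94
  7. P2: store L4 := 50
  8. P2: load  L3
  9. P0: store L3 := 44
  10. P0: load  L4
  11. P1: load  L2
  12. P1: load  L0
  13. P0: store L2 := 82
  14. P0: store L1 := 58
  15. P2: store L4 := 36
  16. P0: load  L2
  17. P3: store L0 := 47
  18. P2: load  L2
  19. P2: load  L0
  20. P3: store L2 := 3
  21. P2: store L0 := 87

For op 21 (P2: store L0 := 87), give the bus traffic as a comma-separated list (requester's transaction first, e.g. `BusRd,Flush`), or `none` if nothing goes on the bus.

[1] P2: store L2 := 3 | P0:I, P1:I, P2:M(3), P3:I | bus: BusRdX
[2] P0: store L2 := 93 | P0:M(93), P1:I, P2:I, P3:I | bus: BusRdX,Flush
[3] P1: store L4 := 61 | P0:I, P1:M(61), P2:I, P3:I | bus: BusRdX
[4] P0: store L3 := 33 | P0:M(33), P1:I, P2:I, P3:I | bus: BusRdX
[5] P1: load  L0 | P0:I, P1:S(60), P2:I, P3:I | bus: BusRd
[6] P0: store L3 := 94 | P0:M(94), P1:I, P2:I, P3:I | bus: none
[7] P2: store L4 := 50 | P0:I, P1:I, P2:M(50), P3:I | bus: BusRdX,Flush
[8] P2: load  L3 | P0:S(94), P1:I, P2:S(94), P3:I | bus: BusRd,Flush
[9] P0: store L3 := 44 | P0:M(44), P1:I, P2:I, P3:I | bus: BusRdX
[10] P0: load  L4 | P0:S(50), P1:I, P2:S(50), P3:I | bus: BusRd,Flush
[11] P1: load  L2 | P0:S(93), P1:S(93), P2:I, P3:I | bus: BusRd,Flush
[12] P1: load  L0 | P0:I, P1:S(60), P2:I, P3:I | bus: none
[13] P0: store L2 := 82 | P0:M(82), P1:I, P2:I, P3:I | bus: BusRdX
[14] P0: store L1 := 58 | P0:M(58), P1:I, P2:I, P3:I | bus: BusRdX
[15] P2: store L4 := 36 | P0:I, P1:I, P2:M(36), P3:I | bus: BusRdX
[16] P0: load  L2 | P0:M(82), P1:I, P2:I, P3:I | bus: none
[17] P3: store L0 := 47 | P0:I, P1:I, P2:I, P3:M(47) | bus: BusRdX
[18] P2: load  L2 | P0:S(82), P1:I, P2:S(82), P3:I | bus: BusRd,Flush
[19] P2: load  L0 | P0:I, P1:I, P2:S(47), P3:S(47) | bus: BusRd,Flush
[20] P3: store L2 := 3 | P0:I, P1:I, P2:I, P3:M(3) | bus: BusRdX
[21] P2: store L0 := 87 | P0:I, P1:I, P2:M(87), P3:I | bus: BusRdX

bus = BusRdX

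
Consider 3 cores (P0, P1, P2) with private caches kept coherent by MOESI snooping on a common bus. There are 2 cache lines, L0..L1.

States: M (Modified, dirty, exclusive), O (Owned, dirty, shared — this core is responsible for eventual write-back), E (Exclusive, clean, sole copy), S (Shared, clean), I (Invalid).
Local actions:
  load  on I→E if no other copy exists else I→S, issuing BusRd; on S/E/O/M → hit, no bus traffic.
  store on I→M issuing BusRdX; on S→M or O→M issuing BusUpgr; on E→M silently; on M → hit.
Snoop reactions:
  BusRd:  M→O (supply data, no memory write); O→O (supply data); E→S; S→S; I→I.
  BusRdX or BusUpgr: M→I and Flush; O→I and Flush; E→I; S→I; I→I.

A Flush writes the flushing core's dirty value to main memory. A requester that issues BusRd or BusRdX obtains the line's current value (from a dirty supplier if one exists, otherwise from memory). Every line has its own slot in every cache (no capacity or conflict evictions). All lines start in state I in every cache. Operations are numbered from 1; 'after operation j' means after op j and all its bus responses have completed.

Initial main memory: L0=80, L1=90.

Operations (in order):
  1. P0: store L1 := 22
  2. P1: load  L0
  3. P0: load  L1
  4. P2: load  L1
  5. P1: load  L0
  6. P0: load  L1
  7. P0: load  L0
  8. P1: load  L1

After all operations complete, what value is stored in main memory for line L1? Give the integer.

step 1: P0: store L1 := 22  ⟶  MII  (L1)  txn=BusRdX  M[L1]=90
step 2: P1: load  L0  ⟶  IEI  (L0)  txn=BusRd  M[L0]=80
step 3: P0: load  L1  ⟶  MII  (L1)  txn=∅  M[L1]=90
step 4: P2: load  L1  ⟶  OIS  (L1)  txn=BusRd  M[L1]=90
step 5: P1: load  L0  ⟶  IEI  (L0)  txn=∅  M[L0]=80
step 6: P0: load  L1  ⟶  OIS  (L1)  txn=∅  M[L1]=90
step 7: P0: load  L0  ⟶  SSI  (L0)  txn=BusRd  M[L0]=80
step 8: P1: load  L1  ⟶  OSS  (L1)  txn=BusRd  M[L1]=90

memory[L1] = 90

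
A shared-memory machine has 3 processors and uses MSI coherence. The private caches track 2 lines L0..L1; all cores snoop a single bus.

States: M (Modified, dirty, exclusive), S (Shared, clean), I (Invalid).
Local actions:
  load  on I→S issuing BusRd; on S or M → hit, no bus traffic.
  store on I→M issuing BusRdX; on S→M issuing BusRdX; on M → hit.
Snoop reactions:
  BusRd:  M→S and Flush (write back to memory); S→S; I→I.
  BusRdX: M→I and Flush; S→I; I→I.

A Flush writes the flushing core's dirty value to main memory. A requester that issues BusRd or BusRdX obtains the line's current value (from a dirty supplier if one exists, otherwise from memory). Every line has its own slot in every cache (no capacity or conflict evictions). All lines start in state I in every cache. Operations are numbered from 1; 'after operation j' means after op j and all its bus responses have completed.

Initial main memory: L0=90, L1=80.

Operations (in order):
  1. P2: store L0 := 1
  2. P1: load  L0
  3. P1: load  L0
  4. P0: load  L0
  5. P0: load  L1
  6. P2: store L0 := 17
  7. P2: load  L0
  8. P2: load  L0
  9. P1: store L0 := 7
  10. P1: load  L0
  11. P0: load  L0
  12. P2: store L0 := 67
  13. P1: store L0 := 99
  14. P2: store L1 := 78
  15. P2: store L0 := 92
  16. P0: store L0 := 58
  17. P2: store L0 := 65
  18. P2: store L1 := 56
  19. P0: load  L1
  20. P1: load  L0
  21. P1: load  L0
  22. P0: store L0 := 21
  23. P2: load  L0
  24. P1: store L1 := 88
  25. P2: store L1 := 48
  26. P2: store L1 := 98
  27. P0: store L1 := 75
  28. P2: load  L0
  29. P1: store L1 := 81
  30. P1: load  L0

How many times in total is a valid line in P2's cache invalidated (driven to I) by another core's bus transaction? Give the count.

invalidations = 6

[1] P2: store L0 := 1 | P0:I, P1:I, P2:M(1) | bus: BusRdX
[2] P1: load  L0 | P0:I, P1:S(1), P2:S(1) | bus: BusRd,Flush
[3] P1: load  L0 | P0:I, P1:S(1), P2:S(1) | bus: none
[4] P0: load  L0 | P0:S(1), P1:S(1), P2:S(1) | bus: BusRd
[5] P0: load  L1 | P0:S(80), P1:I, P2:I | bus: BusRd
[6] P2: store L0 := 17 | P0:I, P1:I, P2:M(17) | bus: BusRdX
[7] P2: load  L0 | P0:I, P1:I, P2:M(17) | bus: none
[8] P2: load  L0 | P0:I, P1:I, P2:M(17) | bus: none
[9] P1: store L0 := 7 | P0:I, P1:M(7), P2:I | bus: BusRdX,Flush
[10] P1: load  L0 | P0:I, P1:M(7), P2:I | bus: none
[11] P0: load  L0 | P0:S(7), P1:S(7), P2:I | bus: BusRd,Flush
[12] P2: store L0 := 67 | P0:I, P1:I, P2:M(67) | bus: BusRdX
[13] P1: store L0 := 99 | P0:I, P1:M(99), P2:I | bus: BusRdX,Flush
[14] P2: store L1 := 78 | P0:I, P1:I, P2:M(78) | bus: BusRdX
[15] P2: store L0 := 92 | P0:I, P1:I, P2:M(92) | bus: BusRdX,Flush
[16] P0: store L0 := 58 | P0:M(58), P1:I, P2:I | bus: BusRdX,Flush
[17] P2: store L0 := 65 | P0:I, P1:I, P2:M(65) | bus: BusRdX,Flush
[18] P2: store L1 := 56 | P0:I, P1:I, P2:M(56) | bus: none
[19] P0: load  L1 | P0:S(56), P1:I, P2:S(56) | bus: BusRd,Flush
[20] P1: load  L0 | P0:I, P1:S(65), P2:S(65) | bus: BusRd,Flush
[21] P1: load  L0 | P0:I, P1:S(65), P2:S(65) | bus: none
[22] P0: store L0 := 21 | P0:M(21), P1:I, P2:I | bus: BusRdX
[23] P2: load  L0 | P0:S(21), P1:I, P2:S(21) | bus: BusRd,Flush
[24] P1: store L1 := 88 | P0:I, P1:M(88), P2:I | bus: BusRdX
[25] P2: store L1 := 48 | P0:I, P1:I, P2:M(48) | bus: BusRdX,Flush
[26] P2: store L1 := 98 | P0:I, P1:I, P2:M(98) | bus: none
[27] P0: store L1 := 75 | P0:M(75), P1:I, P2:I | bus: BusRdX,Flush
[28] P2: load  L0 | P0:S(21), P1:I, P2:S(21) | bus: none
[29] P1: store L1 := 81 | P0:I, P1:M(81), P2:I | bus: BusRdX,Flush
[30] P1: load  L0 | P0:S(21), P1:S(21), P2:S(21) | bus: BusRd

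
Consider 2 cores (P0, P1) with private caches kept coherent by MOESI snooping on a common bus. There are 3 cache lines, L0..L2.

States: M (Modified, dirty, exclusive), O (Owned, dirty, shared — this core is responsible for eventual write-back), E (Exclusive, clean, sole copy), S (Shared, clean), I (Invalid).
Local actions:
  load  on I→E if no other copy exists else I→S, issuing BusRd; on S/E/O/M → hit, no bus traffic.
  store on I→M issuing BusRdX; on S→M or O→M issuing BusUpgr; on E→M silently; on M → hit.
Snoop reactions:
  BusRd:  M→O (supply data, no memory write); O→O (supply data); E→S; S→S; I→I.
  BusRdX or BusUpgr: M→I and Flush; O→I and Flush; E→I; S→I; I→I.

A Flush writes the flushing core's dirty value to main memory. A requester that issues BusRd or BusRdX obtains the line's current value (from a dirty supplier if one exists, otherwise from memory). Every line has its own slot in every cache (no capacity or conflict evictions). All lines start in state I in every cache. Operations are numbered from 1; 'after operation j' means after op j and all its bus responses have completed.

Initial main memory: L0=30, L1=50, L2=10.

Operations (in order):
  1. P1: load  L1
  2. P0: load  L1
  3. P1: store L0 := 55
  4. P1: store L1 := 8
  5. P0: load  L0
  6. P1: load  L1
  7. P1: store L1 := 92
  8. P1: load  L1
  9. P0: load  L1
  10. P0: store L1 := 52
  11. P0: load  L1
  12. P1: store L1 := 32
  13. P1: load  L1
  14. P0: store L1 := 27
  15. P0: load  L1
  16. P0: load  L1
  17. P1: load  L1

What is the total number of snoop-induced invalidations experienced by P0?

[1] P1: load  L1 | P0:I, P1:E(50) | bus: BusRd
[2] P0: load  L1 | P0:S(50), P1:S(50) | bus: BusRd
[3] P1: store L0 := 55 | P0:I, P1:M(55) | bus: BusRdX
[4] P1: store L1 := 8 | P0:I, P1:M(8) | bus: BusUpgr
[5] P0: load  L0 | P0:S(55), P1:O(55) | bus: BusRd
[6] P1: load  L1 | P0:I, P1:M(8) | bus: none
[7] P1: store L1 := 92 | P0:I, P1:M(92) | bus: none
[8] P1: load  L1 | P0:I, P1:M(92) | bus: none
[9] P0: load  L1 | P0:S(92), P1:O(92) | bus: BusRd
[10] P0: store L1 := 52 | P0:M(52), P1:I | bus: BusUpgr,Flush
[11] P0: load  L1 | P0:M(52), P1:I | bus: none
[12] P1: store L1 := 32 | P0:I, P1:M(32) | bus: BusRdX,Flush
[13] P1: load  L1 | P0:I, P1:M(32) | bus: none
[14] P0: store L1 := 27 | P0:M(27), P1:I | bus: BusRdX,Flush
[15] P0: load  L1 | P0:M(27), P1:I | bus: none
[16] P0: load  L1 | P0:M(27), P1:I | bus: none
[17] P1: load  L1 | P0:O(27), P1:S(27) | bus: BusRd

invalidations = 2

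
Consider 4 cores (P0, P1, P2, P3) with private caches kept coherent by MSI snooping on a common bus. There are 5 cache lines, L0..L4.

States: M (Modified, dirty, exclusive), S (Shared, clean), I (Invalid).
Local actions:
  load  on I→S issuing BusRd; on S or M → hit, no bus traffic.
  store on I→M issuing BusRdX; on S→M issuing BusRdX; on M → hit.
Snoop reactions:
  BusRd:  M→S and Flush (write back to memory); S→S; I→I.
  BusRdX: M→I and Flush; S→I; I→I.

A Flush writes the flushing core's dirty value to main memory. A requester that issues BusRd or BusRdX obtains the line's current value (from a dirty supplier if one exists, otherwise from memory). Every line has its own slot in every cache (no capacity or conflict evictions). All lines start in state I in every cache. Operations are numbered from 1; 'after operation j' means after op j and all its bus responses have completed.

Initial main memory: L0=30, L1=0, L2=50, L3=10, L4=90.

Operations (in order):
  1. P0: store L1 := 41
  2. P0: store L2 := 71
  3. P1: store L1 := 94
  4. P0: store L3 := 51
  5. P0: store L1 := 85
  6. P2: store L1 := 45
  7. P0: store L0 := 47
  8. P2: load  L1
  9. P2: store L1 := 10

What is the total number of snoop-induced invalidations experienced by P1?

invalidations = 1

step 1: P0: store L1 := 41  ⟶  MIII  (L1)  txn=BusRdX  M[L1]=0
step 2: P0: store L2 := 71  ⟶  MIII  (L2)  txn=BusRdX  M[L2]=50
step 3: P1: store L1 := 94  ⟶  IMII  (L1)  txn=BusRdX+Flush  M[L1]=41
step 4: P0: store L3 := 51  ⟶  MIII  (L3)  txn=BusRdX  M[L3]=10
step 5: P0: store L1 := 85  ⟶  MIII  (L1)  txn=BusRdX+Flush  M[L1]=94
step 6: P2: store L1 := 45  ⟶  IIMI  (L1)  txn=BusRdX+Flush  M[L1]=85
step 7: P0: store L0 := 47  ⟶  MIII  (L0)  txn=BusRdX  M[L0]=30
step 8: P2: load  L1  ⟶  IIMI  (L1)  txn=∅  M[L1]=85
step 9: P2: store L1 := 10  ⟶  IIMI  (L1)  txn=∅  M[L1]=85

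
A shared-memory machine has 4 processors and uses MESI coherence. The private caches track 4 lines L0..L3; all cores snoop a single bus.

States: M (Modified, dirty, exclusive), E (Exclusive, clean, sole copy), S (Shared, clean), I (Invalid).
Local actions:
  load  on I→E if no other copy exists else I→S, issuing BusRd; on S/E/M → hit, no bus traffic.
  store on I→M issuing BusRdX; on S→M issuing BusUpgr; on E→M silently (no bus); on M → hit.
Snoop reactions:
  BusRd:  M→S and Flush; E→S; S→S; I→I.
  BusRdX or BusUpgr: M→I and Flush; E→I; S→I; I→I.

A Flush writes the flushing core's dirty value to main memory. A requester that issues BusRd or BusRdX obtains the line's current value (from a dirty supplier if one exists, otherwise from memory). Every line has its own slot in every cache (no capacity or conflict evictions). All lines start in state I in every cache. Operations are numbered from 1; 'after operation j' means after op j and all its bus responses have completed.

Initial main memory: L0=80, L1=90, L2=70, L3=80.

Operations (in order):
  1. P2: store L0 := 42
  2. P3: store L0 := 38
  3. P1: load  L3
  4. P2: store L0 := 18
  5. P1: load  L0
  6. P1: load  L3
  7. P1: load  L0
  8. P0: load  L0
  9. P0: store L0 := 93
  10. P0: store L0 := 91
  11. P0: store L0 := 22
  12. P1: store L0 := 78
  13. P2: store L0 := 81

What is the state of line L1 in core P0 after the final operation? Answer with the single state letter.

  op1 P2: store L0 := 42 → I/I/M/I on L0; bus BusRdX; mem=80
  op2 P3: store L0 := 38 → I/I/I/M on L0; bus BusRdX Flush; mem=42
  op3 P1: load  L3 → I/E/I/I on L3; bus BusRd; mem=80
  op4 P2: store L0 := 18 → I/I/M/I on L0; bus BusRdX Flush; mem=38
  op5 P1: load  L0 → I/S/S/I on L0; bus BusRd Flush; mem=18
  op6 P1: load  L3 → I/E/I/I on L3; bus (none); mem=80
  op7 P1: load  L0 → I/S/S/I on L0; bus (none); mem=18
  op8 P0: load  L0 → S/S/S/I on L0; bus BusRd; mem=18
  op9 P0: store L0 := 93 → M/I/I/I on L0; bus BusUpgr; mem=18
  op10 P0: store L0 := 91 → M/I/I/I on L0; bus (none); mem=18
  op11 P0: store L0 := 22 → M/I/I/I on L0; bus (none); mem=18
  op12 P1: store L0 := 78 → I/M/I/I on L0; bus BusRdX Flush; mem=22
  op13 P2: store L0 := 81 → I/I/M/I on L0; bus BusRdX Flush; mem=78

state = I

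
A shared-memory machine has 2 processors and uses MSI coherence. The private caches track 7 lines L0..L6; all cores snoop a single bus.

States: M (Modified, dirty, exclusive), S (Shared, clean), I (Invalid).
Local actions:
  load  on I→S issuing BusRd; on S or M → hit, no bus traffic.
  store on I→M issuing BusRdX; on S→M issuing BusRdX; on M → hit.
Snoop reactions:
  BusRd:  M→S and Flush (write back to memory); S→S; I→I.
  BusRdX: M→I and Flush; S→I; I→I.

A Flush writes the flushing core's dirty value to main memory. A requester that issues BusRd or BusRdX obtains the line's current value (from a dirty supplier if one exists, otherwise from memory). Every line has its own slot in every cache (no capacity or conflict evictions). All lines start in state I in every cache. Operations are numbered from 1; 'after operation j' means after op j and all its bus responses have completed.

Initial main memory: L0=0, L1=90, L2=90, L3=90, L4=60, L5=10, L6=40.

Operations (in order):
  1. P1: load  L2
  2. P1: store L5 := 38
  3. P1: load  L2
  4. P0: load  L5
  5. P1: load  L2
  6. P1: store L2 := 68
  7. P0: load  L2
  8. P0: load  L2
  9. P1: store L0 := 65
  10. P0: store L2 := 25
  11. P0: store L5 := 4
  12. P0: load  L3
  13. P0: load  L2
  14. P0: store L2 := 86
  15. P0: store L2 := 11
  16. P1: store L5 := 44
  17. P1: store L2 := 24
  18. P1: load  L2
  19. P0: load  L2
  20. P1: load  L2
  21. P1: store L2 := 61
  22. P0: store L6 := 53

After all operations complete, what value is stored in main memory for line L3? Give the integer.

memory[L3] = 90

step 1: P1: load  L2  ⟶  IS  (L2)  txn=BusRd  M[L2]=90
step 2: P1: store L5 := 38  ⟶  IM  (L5)  txn=BusRdX  M[L5]=10
step 3: P1: load  L2  ⟶  IS  (L2)  txn=∅  M[L2]=90
step 4: P0: load  L5  ⟶  SS  (L5)  txn=BusRd+Flush  M[L5]=38
step 5: P1: load  L2  ⟶  IS  (L2)  txn=∅  M[L2]=90
step 6: P1: store L2 := 68  ⟶  IM  (L2)  txn=BusRdX  M[L2]=90
step 7: P0: load  L2  ⟶  SS  (L2)  txn=BusRd+Flush  M[L2]=68
step 8: P0: load  L2  ⟶  SS  (L2)  txn=∅  M[L2]=68
step 9: P1: store L0 := 65  ⟶  IM  (L0)  txn=BusRdX  M[L0]=0
step 10: P0: store L2 := 25  ⟶  MI  (L2)  txn=BusRdX  M[L2]=68
step 11: P0: store L5 := 4  ⟶  MI  (L5)  txn=BusRdX  M[L5]=38
step 12: P0: load  L3  ⟶  SI  (L3)  txn=BusRd  M[L3]=90
step 13: P0: load  L2  ⟶  MI  (L2)  txn=∅  M[L2]=68
step 14: P0: store L2 := 86  ⟶  MI  (L2)  txn=∅  M[L2]=68
step 15: P0: store L2 := 11  ⟶  MI  (L2)  txn=∅  M[L2]=68
step 16: P1: store L5 := 44  ⟶  IM  (L5)  txn=BusRdX+Flush  M[L5]=4
step 17: P1: store L2 := 24  ⟶  IM  (L2)  txn=BusRdX+Flush  M[L2]=11
step 18: P1: load  L2  ⟶  IM  (L2)  txn=∅  M[L2]=11
step 19: P0: load  L2  ⟶  SS  (L2)  txn=BusRd+Flush  M[L2]=24
step 20: P1: load  L2  ⟶  SS  (L2)  txn=∅  M[L2]=24
step 21: P1: store L2 := 61  ⟶  IM  (L2)  txn=BusRdX  M[L2]=24
step 22: P0: store L6 := 53  ⟶  MI  (L6)  txn=BusRdX  M[L6]=40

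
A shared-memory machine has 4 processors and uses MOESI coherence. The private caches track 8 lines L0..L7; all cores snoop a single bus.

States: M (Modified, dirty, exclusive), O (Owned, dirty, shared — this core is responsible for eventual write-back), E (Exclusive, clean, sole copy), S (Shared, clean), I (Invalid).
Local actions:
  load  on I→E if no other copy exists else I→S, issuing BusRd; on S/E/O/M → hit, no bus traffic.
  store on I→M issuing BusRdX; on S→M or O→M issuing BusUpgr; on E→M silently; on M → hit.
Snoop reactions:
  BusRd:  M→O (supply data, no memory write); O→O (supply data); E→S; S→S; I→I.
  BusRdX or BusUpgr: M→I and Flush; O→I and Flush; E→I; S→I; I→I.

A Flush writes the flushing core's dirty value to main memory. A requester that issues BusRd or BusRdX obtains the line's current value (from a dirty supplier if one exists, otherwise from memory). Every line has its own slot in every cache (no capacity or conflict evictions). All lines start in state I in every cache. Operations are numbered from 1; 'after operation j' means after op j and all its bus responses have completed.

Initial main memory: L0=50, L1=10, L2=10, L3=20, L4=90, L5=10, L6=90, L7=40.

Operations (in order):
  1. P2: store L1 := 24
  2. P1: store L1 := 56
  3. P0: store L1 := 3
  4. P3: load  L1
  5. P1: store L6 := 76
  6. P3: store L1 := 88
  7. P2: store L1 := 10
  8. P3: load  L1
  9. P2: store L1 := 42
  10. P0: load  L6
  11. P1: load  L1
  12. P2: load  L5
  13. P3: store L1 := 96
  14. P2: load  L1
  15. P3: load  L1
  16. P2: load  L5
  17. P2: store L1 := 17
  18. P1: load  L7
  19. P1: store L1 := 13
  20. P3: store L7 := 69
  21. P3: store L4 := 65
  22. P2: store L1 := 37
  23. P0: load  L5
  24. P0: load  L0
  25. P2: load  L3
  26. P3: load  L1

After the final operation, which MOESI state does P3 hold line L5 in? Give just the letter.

state = I

1. P2: store L1 := 24  bus=[BusRdX]  L1: P0=I P1=I P2=M P3=I  mem[L1]=10
2. P1: store L1 := 56  bus=[BusRdX,Flush]  L1: P0=I P1=M P2=I P3=I  mem[L1]=24
3. P0: store L1 := 3  bus=[BusRdX,Flush]  L1: P0=M P1=I P2=I P3=I  mem[L1]=56
4. P3: load  L1  bus=[BusRd]  L1: P0=O P1=I P2=I P3=S  mem[L1]=56
5. P1: store L6 := 76  bus=[BusRdX]  L6: P0=I P1=M P2=I P3=I  mem[L6]=90
6. P3: store L1 := 88  bus=[BusUpgr,Flush]  L1: P0=I P1=I P2=I P3=M  mem[L1]=3
7. P2: store L1 := 10  bus=[BusRdX,Flush]  L1: P0=I P1=I P2=M P3=I  mem[L1]=88
8. P3: load  L1  bus=[BusRd]  L1: P0=I P1=I P2=O P3=S  mem[L1]=88
9. P2: store L1 := 42  bus=[BusUpgr]  L1: P0=I P1=I P2=M P3=I  mem[L1]=88
10. P0: load  L6  bus=[BusRd]  L6: P0=S P1=O P2=I P3=I  mem[L6]=90
11. P1: load  L1  bus=[BusRd]  L1: P0=I P1=S P2=O P3=I  mem[L1]=88
12. P2: load  L5  bus=[BusRd]  L5: P0=I P1=I P2=E P3=I  mem[L5]=10
13. P3: store L1 := 96  bus=[BusRdX,Flush]  L1: P0=I P1=I P2=I P3=M  mem[L1]=42
14. P2: load  L1  bus=[BusRd]  L1: P0=I P1=I P2=S P3=O  mem[L1]=42
15. P3: load  L1  bus=[-]  L1: P0=I P1=I P2=S P3=O  mem[L1]=42
16. P2: load  L5  bus=[-]  L5: P0=I P1=I P2=E P3=I  mem[L5]=10
17. P2: store L1 := 17  bus=[BusUpgr,Flush]  L1: P0=I P1=I P2=M P3=I  mem[L1]=96
18. P1: load  L7  bus=[BusRd]  L7: P0=I P1=E P2=I P3=I  mem[L7]=40
19. P1: store L1 := 13  bus=[BusRdX,Flush]  L1: P0=I P1=M P2=I P3=I  mem[L1]=17
20. P3: store L7 := 69  bus=[BusRdX]  L7: P0=I P1=I P2=I P3=M  mem[L7]=40
21. P3: store L4 := 65  bus=[BusRdX]  L4: P0=I P1=I P2=I P3=M  mem[L4]=90
22. P2: store L1 := 37  bus=[BusRdX,Flush]  L1: P0=I P1=I P2=M P3=I  mem[L1]=13
23. P0: load  L5  bus=[BusRd]  L5: P0=S P1=I P2=S P3=I  mem[L5]=10
24. P0: load  L0  bus=[BusRd]  L0: P0=E P1=I P2=I P3=I  mem[L0]=50
25. P2: load  L3  bus=[BusRd]  L3: P0=I P1=I P2=E P3=I  mem[L3]=20
26. P3: load  L1  bus=[BusRd]  L1: P0=I P1=I P2=O P3=S  mem[L1]=13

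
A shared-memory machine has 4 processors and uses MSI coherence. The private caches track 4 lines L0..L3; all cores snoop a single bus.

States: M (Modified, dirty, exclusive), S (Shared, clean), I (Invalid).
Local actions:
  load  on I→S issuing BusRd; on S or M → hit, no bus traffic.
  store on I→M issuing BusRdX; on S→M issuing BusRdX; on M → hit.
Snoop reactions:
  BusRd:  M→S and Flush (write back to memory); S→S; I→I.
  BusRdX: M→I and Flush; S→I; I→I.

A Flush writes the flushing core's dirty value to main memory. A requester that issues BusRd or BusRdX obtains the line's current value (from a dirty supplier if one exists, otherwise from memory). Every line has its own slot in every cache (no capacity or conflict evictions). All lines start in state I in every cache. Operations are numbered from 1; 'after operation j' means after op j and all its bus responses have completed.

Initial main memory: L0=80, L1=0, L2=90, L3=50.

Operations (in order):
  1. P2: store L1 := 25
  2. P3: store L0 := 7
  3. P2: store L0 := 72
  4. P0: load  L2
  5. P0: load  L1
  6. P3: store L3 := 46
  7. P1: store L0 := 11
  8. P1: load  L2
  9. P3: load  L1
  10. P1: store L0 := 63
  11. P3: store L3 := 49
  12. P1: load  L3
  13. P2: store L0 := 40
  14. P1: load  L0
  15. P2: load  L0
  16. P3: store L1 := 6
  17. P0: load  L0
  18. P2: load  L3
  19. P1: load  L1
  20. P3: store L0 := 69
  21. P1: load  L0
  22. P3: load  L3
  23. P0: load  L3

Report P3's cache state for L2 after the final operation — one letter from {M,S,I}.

  op1 P2: store L1 := 25 → I/I/M/I on L1; bus BusRdX; mem=0
  op2 P3: store L0 := 7 → I/I/I/M on L0; bus BusRdX; mem=80
  op3 P2: store L0 := 72 → I/I/M/I on L0; bus BusRdX Flush; mem=7
  op4 P0: load  L2 → S/I/I/I on L2; bus BusRd; mem=90
  op5 P0: load  L1 → S/I/S/I on L1; bus BusRd Flush; mem=25
  op6 P3: store L3 := 46 → I/I/I/M on L3; bus BusRdX; mem=50
  op7 P1: store L0 := 11 → I/M/I/I on L0; bus BusRdX Flush; mem=72
  op8 P1: load  L2 → S/S/I/I on L2; bus BusRd; mem=90
  op9 P3: load  L1 → S/I/S/S on L1; bus BusRd; mem=25
  op10 P1: store L0 := 63 → I/M/I/I on L0; bus (none); mem=72
  op11 P3: store L3 := 49 → I/I/I/M on L3; bus (none); mem=50
  op12 P1: load  L3 → I/S/I/S on L3; bus BusRd Flush; mem=49
  op13 P2: store L0 := 40 → I/I/M/I on L0; bus BusRdX Flush; mem=63
  op14 P1: load  L0 → I/S/S/I on L0; bus BusRd Flush; mem=40
  op15 P2: load  L0 → I/S/S/I on L0; bus (none); mem=40
  op16 P3: store L1 := 6 → I/I/I/M on L1; bus BusRdX; mem=25
  op17 P0: load  L0 → S/S/S/I on L0; bus BusRd; mem=40
  op18 P2: load  L3 → I/S/S/S on L3; bus BusRd; mem=49
  op19 P1: load  L1 → I/S/I/S on L1; bus BusRd Flush; mem=6
  op20 P3: store L0 := 69 → I/I/I/M on L0; bus BusRdX; mem=40
  op21 P1: load  L0 → I/S/I/S on L0; bus BusRd Flush; mem=69
  op22 P3: load  L3 → I/S/S/S on L3; bus (none); mem=49
  op23 P0: load  L3 → S/S/S/S on L3; bus BusRd; mem=49

state = I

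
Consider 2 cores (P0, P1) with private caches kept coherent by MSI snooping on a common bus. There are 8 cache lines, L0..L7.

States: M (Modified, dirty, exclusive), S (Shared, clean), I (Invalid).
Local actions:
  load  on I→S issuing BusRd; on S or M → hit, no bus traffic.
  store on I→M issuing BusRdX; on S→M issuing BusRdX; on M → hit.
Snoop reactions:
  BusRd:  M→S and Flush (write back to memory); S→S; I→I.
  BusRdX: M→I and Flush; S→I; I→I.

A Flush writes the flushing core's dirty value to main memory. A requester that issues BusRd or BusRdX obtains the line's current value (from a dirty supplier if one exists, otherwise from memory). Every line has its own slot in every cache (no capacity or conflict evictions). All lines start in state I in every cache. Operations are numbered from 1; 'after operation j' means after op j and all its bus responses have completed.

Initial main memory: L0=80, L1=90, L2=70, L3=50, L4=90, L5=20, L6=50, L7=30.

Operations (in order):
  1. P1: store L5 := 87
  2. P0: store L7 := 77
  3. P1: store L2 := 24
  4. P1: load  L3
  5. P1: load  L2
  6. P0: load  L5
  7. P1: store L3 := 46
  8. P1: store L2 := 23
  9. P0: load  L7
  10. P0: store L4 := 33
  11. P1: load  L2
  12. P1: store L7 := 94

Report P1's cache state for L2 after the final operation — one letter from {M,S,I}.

state = M

1. P1: store L5 := 87  bus=[BusRdX]  L5: P0=I P1=M  mem[L5]=20
2. P0: store L7 := 77  bus=[BusRdX]  L7: P0=M P1=I  mem[L7]=30
3. P1: store L2 := 24  bus=[BusRdX]  L2: P0=I P1=M  mem[L2]=70
4. P1: load  L3  bus=[BusRd]  L3: P0=I P1=S  mem[L3]=50
5. P1: load  L2  bus=[-]  L2: P0=I P1=M  mem[L2]=70
6. P0: load  L5  bus=[BusRd,Flush]  L5: P0=S P1=S  mem[L5]=87
7. P1: store L3 := 46  bus=[BusRdX]  L3: P0=I P1=M  mem[L3]=50
8. P1: store L2 := 23  bus=[-]  L2: P0=I P1=M  mem[L2]=70
9. P0: load  L7  bus=[-]  L7: P0=M P1=I  mem[L7]=30
10. P0: store L4 := 33  bus=[BusRdX]  L4: P0=M P1=I  mem[L4]=90
11. P1: load  L2  bus=[-]  L2: P0=I P1=M  mem[L2]=70
12. P1: store L7 := 94  bus=[BusRdX,Flush]  L7: P0=I P1=M  mem[L7]=77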